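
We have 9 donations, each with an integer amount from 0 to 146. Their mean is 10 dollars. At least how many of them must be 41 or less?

7

The total is 9 × 10 = 90.
If only k of them are at most 41, the other 9 − k are at least 42, so the total is at least (9 − k)·42 + k·0.
This is ≤ 90, so (9 − k)·42 + 0k ≤ 90, which gives k ≥ 7.
Exactly 7 works: 7 values at 0 and 2 at 42 total 84; raise one of the low values by 6 (still ≤ 41) to hit 90.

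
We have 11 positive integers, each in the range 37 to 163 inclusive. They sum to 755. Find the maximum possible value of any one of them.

Maximizing one value means minimizing the remaining 10.
The other 10 contribute at least 10 × 37 = 370, leaving at most 755 − 370 = 385.
But each integer is capped at 163, so the maximum is 163.
Achievable: one at 163 and the other 10 totalling 592, which fits since 10 × 37 ≤ 592 ≤ 10 × 163.

163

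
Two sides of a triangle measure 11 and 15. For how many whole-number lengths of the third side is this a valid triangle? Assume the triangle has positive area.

21

The triangle inequality gives |11 − 15| < c < 11 + 15, i.e. 4 < c < 26.
So c can be any integer from 5 to 25: 21 values.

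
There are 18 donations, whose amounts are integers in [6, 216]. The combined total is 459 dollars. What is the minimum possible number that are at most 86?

Each value above 86 is at least 87, contributing at least 87 − 6 = 81 above the floor 6.
The sum exceeds the floor total 108 by 351, so at most ⌊351/81⌋ = 4 exceed 86, and at least 14 are ≤ 86.
Exactly 14 works: 14 values at 6 and 4 at 87 total 432; raise one of the low values by 27 (still ≤ 86) to hit 459.

14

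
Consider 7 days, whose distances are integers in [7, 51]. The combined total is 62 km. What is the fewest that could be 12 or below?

Let j be the number exceeding 12. Then the total is ≥ 13·j + 7·(7 − j) = 49 + 6j.
So 6j ≤ 13 and j ≤ 2; hence at least 7 − 2 = 5 are ≤ 12.
Exactly 5 works: 5 values at 7 and 2 at 13 total 61; raise one of the low values by 1 (still ≤ 12) to hit 62.

5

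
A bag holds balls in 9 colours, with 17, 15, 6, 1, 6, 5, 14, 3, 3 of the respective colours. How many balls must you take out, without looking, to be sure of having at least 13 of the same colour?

In the worst case you take as many as possible of each colour without reaching 13: 12 + 12 + 6 + 1 + 6 + 5 + 12 + 3 + 3 = 60.
The next one must give 13 of some colour, so 60 + 1 = 61.

61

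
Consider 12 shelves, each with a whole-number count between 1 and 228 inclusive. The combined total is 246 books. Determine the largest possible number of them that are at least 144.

1

If k of the values are ≥ 144, the total is ≥ 144k + 1(12 − k).
Setting 144k + 1(12 − k) ≤ 246 gives 143k ≤ 234, so k ≤ 1.
k = 1 is achieved by 1 value at 144 and 11 at 1, total 155; add 91 to one value (staying below 144) to reach 246.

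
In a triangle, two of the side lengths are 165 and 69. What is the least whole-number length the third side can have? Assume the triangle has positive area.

The third side must exceed |165 − 69| = 96.
The smallest integer above 96 is 97.

97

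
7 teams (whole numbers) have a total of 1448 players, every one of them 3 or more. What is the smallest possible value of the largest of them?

The average is 1448/7 > 206, so not all 7 can be 206 or less; the largest is ≥ 207.
Equality holds with 6 values of 207 and 1 value of 206.

207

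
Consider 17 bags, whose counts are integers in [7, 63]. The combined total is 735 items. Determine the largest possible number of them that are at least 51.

14

Suppose k of them are at least 51. Those contribute at least 51 each and the other 17 − k at least 7 each.
So the total is at least 51k + 7(17 − k) = 119 + 44k. This must be ≤ 735, giving k ≤ 14.
k = 14 is achieved by 14 values at 51 and 3 at 7, total 735.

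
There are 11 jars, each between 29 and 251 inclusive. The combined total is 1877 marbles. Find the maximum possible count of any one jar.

251

To make one jar as large as possible, make the other 10 as small as possible.
The other 10 contribute at least 10 × 29 = 290, leaving at most 1877 − 290 = 1587.
But each jar is capped at 251, so the maximum is 251.
Achievable: one at 251 and the other 10 totalling 1626, which fits since 10 × 29 ≤ 1626 ≤ 10 × 251.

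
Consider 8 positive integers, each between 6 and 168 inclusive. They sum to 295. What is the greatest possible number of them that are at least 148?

If k of the values are ≥ 148, the total is ≥ 148k + 6(8 − k).
Setting 148k + 6(8 − k) ≤ 295 gives 142k ≤ 247, so k ≤ 1.
k = 1 is achieved by 1 value at 148 and 7 at 6, total 190; add 105 to one value (staying below 148) to reach 295.

1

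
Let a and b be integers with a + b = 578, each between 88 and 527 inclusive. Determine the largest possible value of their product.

ab = a(578 − a) is maximized when a is as near 578/2 as the bounds allow.
Taking a = 289 and b = 289 (both in [88, 527]) gives ab = 83521.

83521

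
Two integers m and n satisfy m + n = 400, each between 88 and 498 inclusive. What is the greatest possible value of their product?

For a fixed sum, the product mn is largest when m and n are as close as possible.
Taking m = 200 and n = 200 (both in [88, 498]) gives mn = 40000.

40000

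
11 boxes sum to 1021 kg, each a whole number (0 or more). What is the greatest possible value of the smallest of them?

92

If every one of the 11 were at least 93, the total would be at least 11 × 93 = 1023 > 1021.
Achievable: 2 of them at 92 and 9 at 93 total 1021.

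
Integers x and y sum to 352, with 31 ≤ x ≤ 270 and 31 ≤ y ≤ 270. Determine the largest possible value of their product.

30976

xy = x(352 − x) is maximized when x is as near 352/2 as the bounds allow.
Taking x = 176 and y = 176 (both in [31, 270]) gives xy = 30976.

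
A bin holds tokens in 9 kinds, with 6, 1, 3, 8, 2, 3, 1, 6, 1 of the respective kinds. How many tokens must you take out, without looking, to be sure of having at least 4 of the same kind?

In the worst case you take as many as possible of each kind without reaching 4: 3 + 1 + 3 + 3 + 2 + 3 + 1 + 3 + 1 = 20.
The next one must give 4 of some kind, so 20 + 1 = 21.

21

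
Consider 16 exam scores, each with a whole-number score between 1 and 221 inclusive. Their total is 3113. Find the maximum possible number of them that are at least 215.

If k of the values are ≥ 215, the total is ≥ 215k + 1(16 − k).
Setting 215k + 1(16 − k) ≤ 3113 gives 214k ≤ 3097, so k ≤ 14.
k = 14 is achieved by 14 values at 215 and 2 at 1, total 3012; add 101 to one value (staying below 215) to reach 3113.

14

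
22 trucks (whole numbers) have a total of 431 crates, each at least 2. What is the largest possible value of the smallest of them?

The average is 431/22 < 20, so some value is ≤ 19.
Equality holds with 9 values of 19 and 13 values of 20.

19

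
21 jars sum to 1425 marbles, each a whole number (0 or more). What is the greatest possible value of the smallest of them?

67

The 21 values sum to 1425, so their minimum is at most ⌊1425/21⌋ = 67.
Taking 3 copies of 67 and 18 copies of 68 gives exactly 1425, so 67 is attained.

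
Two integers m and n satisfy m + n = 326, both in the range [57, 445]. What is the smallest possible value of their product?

mn = m(326 − m) is concave in m, so over [57, 269] it is minimized at an endpoint.
At the endpoint m = 57, n = 326 − 57 = 269, so mn = 57 × 269 = 15333.

15333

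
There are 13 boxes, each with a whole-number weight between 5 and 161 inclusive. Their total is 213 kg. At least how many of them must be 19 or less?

4

If only k of them are at most 19, the other 13 − k are at least 20, so the total is at least (13 − k)·20 + k·5.
This is ≤ 213, so (13 − k)·20 + 5k ≤ 213, which gives k ≥ 4.
Exactly 4 works: 4 values at 5 and 9 at 20 total 200; raise one of the low values by 13 (still ≤ 19) to hit 213.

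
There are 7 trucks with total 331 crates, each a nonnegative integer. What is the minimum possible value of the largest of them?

48

Some value must be at least ⌈331/7⌉ = 48, since 7 × 47 = 329 < 331.
Achievable: 2 of them at 48 and 5 at 47 total 331.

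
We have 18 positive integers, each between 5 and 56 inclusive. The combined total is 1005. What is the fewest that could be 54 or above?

17

Suppose at most 18 − j of them reach 54; then j values are ≤ 53 and the rest ≤ 56.
The total is then ≤ 53·j + 56·(18 − j) = 1008 − 3j. For this to be ≥ 1005 we need j ≤ 1, so at least 18 − 1 = 17 must reach 54.
Exactly 17 works: 17 values at 56 and 1 at 53 total 1005.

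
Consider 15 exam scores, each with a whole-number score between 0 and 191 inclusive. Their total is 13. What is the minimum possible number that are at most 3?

12

Each value above 3 is at least 4, contributing at least 4 − 0 = 4 above the floor 0.
The sum exceeds the floor total 0 by 13, so at most ⌊13/4⌋ = 3 exceed 3, and at least 12 are ≤ 3.
Exactly 12 works: 12 values at 0 and 3 at 4 total 12; raise one of the low values by 1 (still ≤ 3) to hit 13.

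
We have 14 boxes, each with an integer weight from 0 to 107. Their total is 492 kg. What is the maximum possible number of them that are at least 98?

With k values at 98 or above and the rest at least 0, the sum is at least 0 + 98k.
Since the sum is 492, we need 98k ≤ 492, i.e. k ≤ 5.
k = 5 is achieved by 5 values at 98 and 9 at 0, total 490; add 2 to one value (staying below 98) to reach 492.

5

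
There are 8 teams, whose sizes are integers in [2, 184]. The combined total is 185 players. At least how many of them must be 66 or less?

6

Let j be the number exceeding 66. Then the total is ≥ 67·j + 2·(8 − j) = 16 + 65j.
So 65j ≤ 169 and j ≤ 2; hence at least 8 − 2 = 6 are ≤ 66.
Exactly 6 works: 6 values at 2 and 2 at 67 total 146; raise one of the low values by 39 (still ≤ 66) to hit 185.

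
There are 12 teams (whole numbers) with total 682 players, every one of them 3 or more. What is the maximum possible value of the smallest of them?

The average is 682/12 < 57, so some value is ≤ 56.
Taking 2 copies of 56 and 10 copies of 57 gives exactly 682, so 56 is attained.

56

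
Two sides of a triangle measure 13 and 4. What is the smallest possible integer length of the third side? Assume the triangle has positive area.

The third side must exceed |13 − 4| = 9.
The smallest integer above 9 is 10.

10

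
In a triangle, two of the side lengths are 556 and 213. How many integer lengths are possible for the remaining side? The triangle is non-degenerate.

425

The triangle inequality gives |556 − 213| < c < 556 + 213, i.e. 343 < c < 769.
So c can be any integer from 344 to 768: 425 values.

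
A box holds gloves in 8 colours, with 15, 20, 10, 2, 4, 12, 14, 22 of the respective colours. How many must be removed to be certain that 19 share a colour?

In the worst case you take as many as possible of each colour without reaching 19: 15 + 18 + 10 + 2 + 4 + 12 + 14 + 18 = 93.
The next one must give 19 of some colour, so 93 + 1 = 94.

94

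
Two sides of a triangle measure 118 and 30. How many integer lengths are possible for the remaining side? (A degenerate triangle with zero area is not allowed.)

59

The triangle inequality gives |118 − 30| < c < 118 + 30, i.e. 88 < c < 148.
So c can be any integer from 89 to 147: 59 values.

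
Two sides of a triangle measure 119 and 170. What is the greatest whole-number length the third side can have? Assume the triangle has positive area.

The third side must be less than 119 + 170 = 289.
The largest integer below 289 is 288.

288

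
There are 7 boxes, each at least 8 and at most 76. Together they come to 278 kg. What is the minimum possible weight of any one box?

To make one box as small as possible, make the other 6 as large as possible.
The other 6 can take up 6 × 76 = 456 ≥ 278 − 8, so one box can sit at its floor of 8.
Achievable: one at 8 and the other 6 totalling 270, which fits since 6 × 8 ≤ 270 ≤ 6 × 76.

8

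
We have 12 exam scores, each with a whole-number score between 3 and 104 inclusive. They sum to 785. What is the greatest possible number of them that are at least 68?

11

With k values at 68 or above and the rest at least 3, the sum is at least 36 + 65k.
Since the sum is 785, we need 65k ≤ 749, i.e. k ≤ 11.
k = 11 is achieved by 11 values at 68 and 1 at 3, total 751; add 34 to one value (staying below 68) to reach 785.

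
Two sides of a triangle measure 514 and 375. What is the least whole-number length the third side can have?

The third side must exceed |514 − 375| = 139.
The smallest integer above 139 is 140.

140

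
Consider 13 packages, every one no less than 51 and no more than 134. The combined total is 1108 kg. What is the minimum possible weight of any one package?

Minimizing one value means maximizing the remaining 12.
The other 12 can take up 12 × 134 = 1608 ≥ 1108 − 51, so one package can sit at its floor of 51.
Achievable: one at 51 and the other 12 totalling 1057, which fits since 12 × 51 ≤ 1057 ≤ 12 × 134.

51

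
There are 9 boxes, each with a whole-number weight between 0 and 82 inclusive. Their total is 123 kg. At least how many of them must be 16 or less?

2

If only k of them are at most 16, the other 9 − k are at least 17, so the total is at least (9 − k)·17 + k·0.
This is ≤ 123, so (9 − k)·17 + 0k ≤ 123, which gives k ≥ 2.
Exactly 2 works: 2 values at 0 and 7 at 17 total 119; raise one of the low values by 4 (still ≤ 16) to hit 123.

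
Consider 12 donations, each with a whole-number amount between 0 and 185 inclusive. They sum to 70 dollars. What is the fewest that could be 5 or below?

1

If only k of them are at most 5, the other 12 − k are at least 6, so the total is at least (12 − k)·6 + k·0.
This is ≤ 70, so (12 − k)·6 + 0k ≤ 70, which gives k ≥ 1.
Exactly 1 works: 1 value at 0 and 11 at 6 total 66; raise one of the low values by 4 (still ≤ 5) to hit 70.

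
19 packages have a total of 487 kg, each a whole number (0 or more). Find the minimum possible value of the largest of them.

26

Some value must be at least ⌈487/19⌉ = 26, since 19 × 25 = 475 < 487.
Taking 7 copies of 25 and 12 copies of 26 gives exactly 487, so 26 is attained.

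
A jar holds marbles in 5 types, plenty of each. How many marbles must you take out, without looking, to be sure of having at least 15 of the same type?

In the worst case you draw 14 of each of the 5 types: 5 × 14 = 70.
One more forces 15 of some type, so 70 + 1 = 71.

71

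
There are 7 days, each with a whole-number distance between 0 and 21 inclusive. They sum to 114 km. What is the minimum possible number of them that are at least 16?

Each value short of 16 is at most 15, costing at least 21 − 15 = 6 against the maximum total of 147.
We can afford to lose at most 147 − 114 = 33, so at most ⌊33/6⌋ = 5 fall short, and at least 2 are ≥ 16.
Exactly 2 works: 2 values at 21 and 5 at 15 total 117; lower one of the high values by 3 (still ≥ 16) to hit 114.

2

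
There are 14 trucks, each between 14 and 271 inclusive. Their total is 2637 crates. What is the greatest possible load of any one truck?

To make one truck as large as possible, make the other 13 as small as possible.
The other 13 contribute at least 13 × 14 = 182, leaving at most 2637 − 182 = 2455.
But each truck is capped at 271, so the maximum is 271.
Achievable: one at 271 and the other 13 totalling 2366, which fits since 13 × 14 ≤ 2366 ≤ 13 × 271.

271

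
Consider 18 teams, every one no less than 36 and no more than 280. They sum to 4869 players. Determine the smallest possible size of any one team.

109

To make one team as small as possible, make the other 17 as large as possible.
The other 17 contribute at most 17 × 280 = 4760, leaving at least 4869 − 4760 = 109.
Since 109 ≥ 36, this is achievable: one at 109 and 17 at 280.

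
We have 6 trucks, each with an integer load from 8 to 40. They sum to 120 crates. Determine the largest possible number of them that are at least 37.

With k values at 37 or above and the rest at least 8, the sum is at least 48 + 29k.
Since the sum is 120, we need 29k ≤ 72, i.e. k ≤ 2.
k = 2 is achieved by 2 values at 37 and 4 at 8, total 106; add 14 to one value (staying below 37) to reach 120.

2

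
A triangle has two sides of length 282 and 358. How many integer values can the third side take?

563

The triangle inequality gives |282 − 358| < c < 282 + 358, i.e. 76 < c < 640.
So c can be any integer from 77 to 639: 563 values.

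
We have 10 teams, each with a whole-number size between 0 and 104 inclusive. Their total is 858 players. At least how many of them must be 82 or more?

Each value short of 82 is at most 81, costing at least 104 − 81 = 23 against the maximum total of 1040.
We can afford to lose at most 1040 − 858 = 182, so at most ⌊182/23⌋ = 7 fall short, and at least 3 are ≥ 82.
Exactly 3 works: 3 values at 104 and 7 at 81 total 879; lower one of the high values by 21 (still ≥ 82) to hit 858.

3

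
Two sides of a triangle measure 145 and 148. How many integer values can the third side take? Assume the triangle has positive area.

289

The triangle inequality gives |145 − 148| < c < 145 + 148, i.e. 3 < c < 293.
So c can be any integer from 4 to 292: 289 values.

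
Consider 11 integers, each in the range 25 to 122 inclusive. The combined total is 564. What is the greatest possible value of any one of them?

122

Maximizing one value means minimizing the remaining 10.
The other 10 contribute at least 10 × 25 = 250, leaving at most 564 − 250 = 314.
But each integer is capped at 122, so the maximum is 122.
Achievable: one at 122 and the other 10 totalling 442, which fits since 10 × 25 ≤ 442 ≤ 10 × 122.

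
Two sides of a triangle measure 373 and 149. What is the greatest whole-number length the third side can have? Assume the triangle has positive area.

521

The third side must be less than 373 + 149 = 522.
The largest integer below 522 is 521.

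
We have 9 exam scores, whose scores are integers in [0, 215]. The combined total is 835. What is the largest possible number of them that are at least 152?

If k of the values are ≥ 152, the total is ≥ 152k + 0(9 − k).
Setting 152k + 0(9 − k) ≤ 835 gives 152k ≤ 835, so k ≤ 5.
k = 5 is achieved by 5 values at 152 and 4 at 0, total 760; add 75 to one value (staying below 152) to reach 835.

5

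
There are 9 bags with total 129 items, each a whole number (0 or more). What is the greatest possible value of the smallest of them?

14

The 9 values sum to 129, so their minimum is at most ⌊129/9⌋ = 14.
Achievable: 6 of them at 14 and 3 at 15 total 129.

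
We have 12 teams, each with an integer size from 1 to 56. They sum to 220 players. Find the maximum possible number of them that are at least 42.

5

Suppose k of them are at least 42. Those contribute at least 42 each and the other 12 − k at least 1 each.
So the total is at least 42k + 1(12 − k) = 12 + 41k. This must be ≤ 220, giving k ≤ 5.
k = 5 is achieved by 5 values at 42 and 7 at 1, total 217; add 3 to one value (staying below 42) to reach 220.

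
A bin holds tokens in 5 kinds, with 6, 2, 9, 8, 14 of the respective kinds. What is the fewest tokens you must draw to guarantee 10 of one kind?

35

In the worst case you take as many as possible of each kind without reaching 10: 6 + 2 + 9 + 8 + 9 = 34.
The next one must give 10 of some kind, so 34 + 1 = 35.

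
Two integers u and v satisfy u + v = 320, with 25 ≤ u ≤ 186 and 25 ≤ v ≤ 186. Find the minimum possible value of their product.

24924

Since u + v is fixed, pushing one of them to its bound minimizes the product.
At the endpoint u = 134, v = 320 − 134 = 186, so uv = 134 × 186 = 24924.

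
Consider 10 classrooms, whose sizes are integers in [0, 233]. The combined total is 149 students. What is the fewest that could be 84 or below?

9

Let j be the number exceeding 84. Then the total is ≥ 85·j + 0·(10 − j) = 0 + 85j.
So 85j ≤ 149 and j ≤ 1; hence at least 10 − 1 = 9 are ≤ 84.
Exactly 9 works: 9 values at 0 and 1 at 85 total 85; raise one of the low values by 64 (still ≤ 84) to hit 149.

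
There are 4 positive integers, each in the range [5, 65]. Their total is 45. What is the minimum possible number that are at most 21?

3

Let j be the number exceeding 21. Then the total is ≥ 22·j + 5·(4 − j) = 20 + 17j.
So 17j ≤ 25 and j ≤ 1; hence at least 4 − 1 = 3 are ≤ 21.
Exactly 3 works: 3 values at 5 and 1 at 22 total 37; raise one of the low values by 8 (still ≤ 21) to hit 45.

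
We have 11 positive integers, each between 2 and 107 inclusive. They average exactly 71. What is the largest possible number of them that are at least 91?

8

The total is 11 × 71 = 781.
Suppose k of them are at least 91. Those contribute at least 91 each and the other 11 − k at least 2 each.
So the total is at least 91k + 2(11 − k) = 22 + 89k. This must be ≤ 781, giving k ≤ 8.
k = 8 is achieved by 8 values at 91 and 3 at 2, total 734; add 47 to one value (staying below 91) to reach 781.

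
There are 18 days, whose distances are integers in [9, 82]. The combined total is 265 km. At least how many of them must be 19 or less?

Each value above 19 is at least 20, contributing at least 20 − 9 = 11 above the floor 9.
The sum exceeds the floor total 162 by 103, so at most ⌊103/11⌋ = 9 exceed 19, and at least 9 are ≤ 19.
Exactly 9 works: 9 values at 9 and 9 at 20 total 261; raise one of the low values by 4 (still ≤ 19) to hit 265.

9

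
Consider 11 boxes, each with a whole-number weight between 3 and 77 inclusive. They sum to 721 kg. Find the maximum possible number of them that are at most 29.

2

Suppose k of them are at most 29. Those contribute at most 29 each and the rest at most 77 each.
So the total is at most 29k + 77(11 − k) = 847 − 48k. This must still be ≥ 721, so k ≤ 2.
k = 2 is achieved by 2 values at 29 and 9 at 77, total 751; lower one of the 77's by 30 (still > 29) to reach 721.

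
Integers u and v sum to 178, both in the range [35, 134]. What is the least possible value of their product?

5896

Since u + v is fixed, pushing one of them to its bound minimizes the product.
The extreme feasible split is u = 44, v = 134, giving uv = 5896.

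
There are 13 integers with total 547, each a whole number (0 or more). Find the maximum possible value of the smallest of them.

The 13 values sum to 547, so their minimum is at most ⌊547/13⌋ = 42.
Achievable: 12 of them at 42 and 1 at 43 total 547.

42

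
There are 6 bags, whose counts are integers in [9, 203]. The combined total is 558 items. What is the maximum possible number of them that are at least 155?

3

If k of the values are ≥ 155, the total is ≥ 155k + 9(6 − k).
Setting 155k + 9(6 − k) ≤ 558 gives 146k ≤ 504, so k ≤ 3.
k = 3 is achieved by 3 values at 155 and 3 at 9, total 492; add 66 to one value (staying below 155) to reach 558.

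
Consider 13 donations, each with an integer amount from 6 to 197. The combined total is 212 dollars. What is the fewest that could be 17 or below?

2

Each value above 17 is at least 18, contributing at least 18 − 6 = 12 above the floor 6.
The sum exceeds the floor total 78 by 134, so at most ⌊134/12⌋ = 11 exceed 17, and at least 2 are ≤ 17.
Exactly 2 works: 2 values at 6 and 11 at 18 total 210; raise one of the low values by 2 (still ≤ 17) to hit 212.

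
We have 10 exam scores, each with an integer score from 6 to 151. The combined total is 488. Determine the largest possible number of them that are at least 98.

4

Suppose k of them are at least 98. Those contribute at least 98 each and the other 10 − k at least 6 each.
So the total is at least 98k + 6(10 − k) = 60 + 92k. This must be ≤ 488, giving k ≤ 4.
k = 4 is achieved by 4 values at 98 and 6 at 6, total 428; add 60 to one value (staying below 98) to reach 488.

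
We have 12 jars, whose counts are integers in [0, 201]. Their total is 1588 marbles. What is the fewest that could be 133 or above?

1

Suppose at most 12 − j of them reach 133; then j values are ≤ 132 and the rest ≤ 201.
The total is then ≤ 132·j + 201·(12 − j) = 2412 − 69j. For this to be ≥ 1588 we need j ≤ 11, so at least 12 − 11 = 1 must reach 133.
Exactly 1 works: 1 value at 201 and 11 at 132 total 1653; lower one of the high values by 65 (still ≥ 133) to hit 1588.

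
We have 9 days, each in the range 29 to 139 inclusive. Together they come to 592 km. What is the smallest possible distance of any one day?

29

To make one day as small as possible, make the other 8 as large as possible.
The other 8 can take up 8 × 139 = 1112 ≥ 592 − 29, so one day can sit at its floor of 29.
Achievable: one at 29 and the other 8 totalling 563, which fits since 8 × 29 ≤ 563 ≤ 8 × 139.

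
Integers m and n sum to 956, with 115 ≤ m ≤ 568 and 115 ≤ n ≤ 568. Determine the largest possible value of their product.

228484

For a fixed sum, the product mn is largest when m and n are as close as possible.
Taking m = 478 and n = 478 (both in [115, 568]) gives mn = 228484.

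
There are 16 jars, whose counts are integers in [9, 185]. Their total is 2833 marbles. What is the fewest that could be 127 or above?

14

If only k of them are at least 127, the other 16 − k are at most 126, so the total is at most k·185 + (16 − k)·126.
This must reach 2833, so k·185 + (16 − k)·126 ≥ 2833, giving k ≥ 14.
Exactly 14 works: 14 values at 185 and 2 at 126 total 2842; lower one of the high values by 9 (still ≥ 127) to hit 2833.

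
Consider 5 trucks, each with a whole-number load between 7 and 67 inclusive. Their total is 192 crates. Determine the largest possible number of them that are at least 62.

With k values at 62 or above and the rest at least 7, the sum is at least 35 + 55k.
Since the sum is 192, we need 55k ≤ 157, i.e. k ≤ 2.
k = 2 is achieved by 2 values at 62 and 3 at 7, total 145; add 47 to one value (staying below 62) to reach 192.

2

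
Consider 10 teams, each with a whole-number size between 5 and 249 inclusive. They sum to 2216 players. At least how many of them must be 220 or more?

If only k of them are at least 220, the other 10 − k are at most 219, so the total is at most k·249 + (10 − k)·219.
This must reach 2216, so k·249 + (10 − k)·219 ≥ 2216, giving k ≥ 1.
Exactly 1 works: 1 value at 249 and 9 at 219 total 2220; lower one of the high values by 4 (still ≥ 220) to hit 2216.

1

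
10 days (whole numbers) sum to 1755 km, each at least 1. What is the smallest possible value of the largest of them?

The average is 1755/10 > 175, so not all 10 can be 175 or less; the largest is ≥ 176.
Achievable: 5 of them at 176 and 5 at 175 total 1755.

176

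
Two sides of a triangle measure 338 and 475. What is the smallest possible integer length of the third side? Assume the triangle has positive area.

138

The third side must exceed |338 − 475| = 137.
The smallest integer above 137 is 138.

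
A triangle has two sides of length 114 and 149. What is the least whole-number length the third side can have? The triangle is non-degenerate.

36

The third side must exceed |114 − 149| = 35.
The smallest integer above 35 is 36.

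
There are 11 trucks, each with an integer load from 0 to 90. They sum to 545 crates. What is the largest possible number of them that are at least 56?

Suppose k of them are at least 56. Those contribute at least 56 each and the other 11 − k at least 0 each.
So the total is at least 56k + 0(11 − k) = 0 + 56k. This must be ≤ 545, giving k ≤ 9.
k = 9 is achieved by 9 values at 56 and 2 at 0, total 504; add 41 to one value (staying below 56) to reach 545.

9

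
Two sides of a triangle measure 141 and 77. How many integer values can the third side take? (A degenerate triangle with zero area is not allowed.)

153

The triangle inequality gives |141 − 77| < c < 141 + 77, i.e. 64 < c < 218.
So c can be any integer from 65 to 217: 153 values.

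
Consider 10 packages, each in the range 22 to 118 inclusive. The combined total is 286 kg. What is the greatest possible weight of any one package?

88

Maximizing one value means minimizing the remaining 9.
The other 9 contribute at least 9 × 22 = 198, leaving at most 286 − 198 = 88.
Since 88 ≤ 118, this is achievable: one at 88 and 9 at 22.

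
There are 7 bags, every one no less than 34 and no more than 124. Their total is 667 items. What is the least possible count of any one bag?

Minimizing one value means maximizing the remaining 6.
The other 6 can take up 6 × 124 = 744 ≥ 667 − 34, so one bag can sit at its floor of 34.
Achievable: one at 34 and the other 6 totalling 633, which fits since 6 × 34 ≤ 633 ≤ 6 × 124.

34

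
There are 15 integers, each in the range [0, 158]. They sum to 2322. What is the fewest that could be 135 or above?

13

Suppose at most 15 − j of them reach 135; then j values are ≤ 134 and the rest ≤ 158.
The total is then ≤ 134·j + 158·(15 − j) = 2370 − 24j. For this to be ≥ 2322 we need j ≤ 2, so at least 15 − 2 = 13 must reach 135.
Exactly 13 works: 13 values at 158 and 2 at 134 total 2322.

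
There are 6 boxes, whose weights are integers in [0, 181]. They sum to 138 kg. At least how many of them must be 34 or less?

If only k of them are at most 34, the other 6 − k are at least 35, so the total is at least (6 − k)·35 + k·0.
This is ≤ 138, so (6 − k)·35 + 0k ≤ 138, which gives k ≥ 3.
Exactly 3 works: 3 values at 0 and 3 at 35 total 105; raise one of the low values by 33 (still ≤ 34) to hit 138.

3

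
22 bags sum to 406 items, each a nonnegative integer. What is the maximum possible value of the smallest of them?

The average is 406/22 < 19, so some value is ≤ 18.
Achievable: 12 of them at 18 and 10 at 19 total 406.

18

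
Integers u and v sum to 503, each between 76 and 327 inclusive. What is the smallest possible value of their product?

57552

uv = u(503 − u) is concave in u, so over [176, 327] it is minimized at an endpoint.
The extreme feasible split is u = 176, v = 327, giving uv = 57552.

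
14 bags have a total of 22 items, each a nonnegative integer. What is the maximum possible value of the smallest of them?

The 14 values sum to 22, so their minimum is at most ⌊22/14⌋ = 1.
Taking 6 copies of 1 and 8 copies of 2 gives exactly 22, so 1 is attained.

1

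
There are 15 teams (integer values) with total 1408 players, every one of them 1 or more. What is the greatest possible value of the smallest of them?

93

If every one of the 15 were at least 94, the total would be at least 15 × 94 = 1410 > 1408.
Achievable: 2 of them at 93 and 13 at 94 total 1408.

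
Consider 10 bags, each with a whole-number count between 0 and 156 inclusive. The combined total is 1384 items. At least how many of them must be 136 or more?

2

If only k of them are at least 136, the other 10 − k are at most 135, so the total is at most k·156 + (10 − k)·135.
This must reach 1384, so k·156 + (10 − k)·135 ≥ 1384, giving k ≥ 2.
Exactly 2 works: 2 values at 156 and 8 at 135 total 1392; lower one of the high values by 8 (still ≥ 136) to hit 1384.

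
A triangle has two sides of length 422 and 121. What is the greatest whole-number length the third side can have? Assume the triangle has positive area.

The third side must be less than 422 + 121 = 543.
The largest integer below 543 is 542.

542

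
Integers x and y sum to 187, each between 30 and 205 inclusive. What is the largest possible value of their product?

With x + y fixed, xy peaks when the two are closest together.
Taking x = 93 and y = 94 (both in [30, 205]) gives xy = 8742.

8742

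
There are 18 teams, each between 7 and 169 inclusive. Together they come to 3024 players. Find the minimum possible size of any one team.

151

Minimizing one value means maximizing the remaining 17.
The other 17 contribute at most 17 × 169 = 2873, leaving at least 3024 − 2873 = 151.
Since 151 ≥ 7, this is achievable: one at 151 and 17 at 169.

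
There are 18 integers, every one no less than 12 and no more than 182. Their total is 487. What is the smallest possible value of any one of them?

12

Minimizing one value means maximizing the remaining 17.
The other 17 can take up 17 × 182 = 3094 ≥ 487 − 12, so one integer can sit at its floor of 12.
Achievable: one at 12 and the other 17 totalling 475, which fits since 17 × 12 ≤ 475 ≤ 17 × 182.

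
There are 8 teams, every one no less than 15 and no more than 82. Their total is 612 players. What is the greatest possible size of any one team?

Maximizing one value means minimizing the remaining 7.
The other 7 contribute at least 7 × 15 = 105, leaving at most 612 − 105 = 507.
But each team is capped at 82, so the maximum is 82.
Achievable: one at 82 and the other 7 totalling 530, which fits since 7 × 15 ≤ 530 ≤ 7 × 82.

82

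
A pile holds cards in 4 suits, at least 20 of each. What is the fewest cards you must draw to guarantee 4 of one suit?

13

In the worst case you draw 3 of each of the 4 suits: 4 × 3 = 12.
One more forces 4 of some suit, so 12 + 1 = 13.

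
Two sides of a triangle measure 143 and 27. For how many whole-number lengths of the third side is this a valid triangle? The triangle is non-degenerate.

53

The triangle inequality gives |143 − 27| < c < 143 + 27, i.e. 116 < c < 170.
So c can be any integer from 117 to 169: 53 values.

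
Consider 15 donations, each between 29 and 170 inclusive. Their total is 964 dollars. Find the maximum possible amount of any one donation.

To make one donation as large as possible, make the other 14 as small as possible.
The other 14 contribute at least 14 × 29 = 406, leaving at most 964 − 406 = 558.
But each donation is capped at 170, so the maximum is 170.
Achievable: one at 170 and the other 14 totalling 794, which fits since 14 × 29 ≤ 794 ≤ 14 × 170.

170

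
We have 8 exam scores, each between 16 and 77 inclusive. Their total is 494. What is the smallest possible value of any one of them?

To make one score as small as possible, make the other 7 as large as possible.
The other 7 can take up 7 × 77 = 539 ≥ 494 − 16, so one score can sit at its floor of 16.
Achievable: one at 16 and the other 7 totalling 478, which fits since 7 × 16 ≤ 478 ≤ 7 × 77.

16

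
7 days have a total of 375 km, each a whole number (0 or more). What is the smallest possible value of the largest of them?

The average is 375/7 > 53, so not all 7 can be 53 or less; the largest is ≥ 54.
Equality holds with 4 values of 54 and 3 values of 53.

54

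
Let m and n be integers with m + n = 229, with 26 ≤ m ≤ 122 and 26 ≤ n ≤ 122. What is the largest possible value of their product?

For a fixed sum, the product mn is largest when m and n are as close as possible.
Taking m = 114 and n = 115 (both in [26, 122]) gives mn = 13110.

13110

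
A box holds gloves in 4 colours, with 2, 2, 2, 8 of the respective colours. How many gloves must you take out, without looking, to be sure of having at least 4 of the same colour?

In the worst case you take as many as possible of each colour without reaching 4: 2 + 2 + 2 + 3 = 9.
The next one must give 4 of some colour, so 9 + 1 = 10.

10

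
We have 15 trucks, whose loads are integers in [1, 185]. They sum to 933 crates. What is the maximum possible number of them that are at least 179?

5

With k values at 179 or above and the rest at least 1, the sum is at least 15 + 178k.
Since the sum is 933, we need 178k ≤ 918, i.e. k ≤ 5.
k = 5 is achieved by 5 values at 179 and 10 at 1, total 905; add 28 to one value (staying below 179) to reach 933.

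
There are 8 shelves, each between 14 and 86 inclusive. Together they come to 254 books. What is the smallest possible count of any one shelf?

14

To make one shelf as small as possible, make the other 7 as large as possible.
The other 7 can take up 7 × 86 = 602 ≥ 254 − 14, so one shelf can sit at its floor of 14.
Achievable: one at 14 and the other 7 totalling 240, which fits since 7 × 14 ≤ 240 ≤ 7 × 86.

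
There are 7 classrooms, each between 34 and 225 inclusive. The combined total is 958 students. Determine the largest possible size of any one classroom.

To make one classroom as large as possible, make the other 6 as small as possible.
The other 6 contribute at least 6 × 34 = 204, leaving at most 958 − 204 = 754.
But each classroom is capped at 225, so the maximum is 225.
Achievable: one at 225 and the other 6 totalling 733, which fits since 6 × 34 ≤ 733 ≤ 6 × 225.

225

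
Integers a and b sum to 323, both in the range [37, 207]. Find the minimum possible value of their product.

24012

ab = a(323 − a) is concave in a, so over [116, 207] it is minimized at an endpoint.
At the endpoint a = 116, b = 323 − 116 = 207, so ab = 116 × 207 = 24012.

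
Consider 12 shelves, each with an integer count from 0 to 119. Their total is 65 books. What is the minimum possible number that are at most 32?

11

Each value above 32 is at least 33, contributing at least 33 − 0 = 33 above the floor 0.
The sum exceeds the floor total 0 by 65, so at most ⌊65/33⌋ = 1 exceed 32, and at least 11 are ≤ 32.
Exactly 11 works: 11 values at 0 and 1 at 33 total 33; raise one of the low values by 32 (still ≤ 32) to hit 65.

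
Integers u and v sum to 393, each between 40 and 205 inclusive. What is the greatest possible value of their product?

For a fixed sum, the product uv is largest when u and v are as close as possible.
Taking u = 196 and v = 197 (both in [40, 205]) gives uv = 38612.

38612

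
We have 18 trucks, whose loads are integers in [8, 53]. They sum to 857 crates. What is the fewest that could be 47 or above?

Each value short of 47 is at most 46, costing at least 53 − 46 = 7 against the maximum total of 954.
We can afford to lose at most 954 − 857 = 97, so at most ⌊97/7⌋ = 13 fall short, and at least 5 are ≥ 47.
Exactly 5 works: 5 values at 53 and 13 at 46 total 863; lower one of the high values by 6 (still ≥ 47) to hit 857.

5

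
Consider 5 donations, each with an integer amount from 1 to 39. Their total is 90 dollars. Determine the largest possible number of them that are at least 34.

Suppose k of them are at least 34. Those contribute at least 34 each and the other 5 − k at least 1 each.
So the total is at least 34k + 1(5 − k) = 5 + 33k. This must be ≤ 90, giving k ≤ 2.
k = 2 is achieved by 2 values at 34 and 3 at 1, total 71; add 19 to one value (staying below 34) to reach 90.

2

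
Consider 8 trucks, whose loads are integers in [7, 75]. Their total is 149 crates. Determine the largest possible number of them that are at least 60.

1

Suppose k of them are at least 60. Those contribute at least 60 each and the other 8 − k at least 7 each.
So the total is at least 60k + 7(8 − k) = 56 + 53k. This must be ≤ 149, giving k ≤ 1.
k = 1 is achieved by 1 value at 60 and 7 at 7, total 109; add 40 to one value (staying below 60) to reach 149.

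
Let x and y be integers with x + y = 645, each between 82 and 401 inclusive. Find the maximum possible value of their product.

104006

For a fixed sum, the product xy is largest when x and y are as close as possible.
Taking x = 322 and y = 323 (both in [82, 401]) gives xy = 104006.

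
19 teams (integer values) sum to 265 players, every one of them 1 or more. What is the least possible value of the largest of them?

14

The 19 values sum to 265, so their maximum is at least ⌈265/19⌉ = 14.
Equality holds with 18 values of 14 and 1 value of 13.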